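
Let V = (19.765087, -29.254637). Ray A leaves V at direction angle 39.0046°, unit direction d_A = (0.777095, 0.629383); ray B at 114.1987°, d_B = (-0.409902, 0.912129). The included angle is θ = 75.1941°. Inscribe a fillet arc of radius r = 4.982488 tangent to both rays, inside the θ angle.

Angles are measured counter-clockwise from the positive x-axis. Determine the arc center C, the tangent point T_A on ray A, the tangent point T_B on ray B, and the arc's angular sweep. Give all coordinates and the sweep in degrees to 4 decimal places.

bisector direction at 76.6017° = (0.231720,0.972783)
center distance |VC| = r/sin(θ/2) = 4.982488/sin(37.5971°) = 8.166616
C = V + |VC|·bis = (21.6575,-21.3103)
T_A = V + ((C−V)·d_A)·d_A = V + 6.4706·d_A = (24.7933,-25.1822)
T_B = V + ((C−V)·d_B)·d_B = V + 6.4706·d_B = (17.1128,-23.3526)
sweep = 180° − θ = 104.8059°

center=(21.6575,-21.3103) T_A=(24.7933,-25.1822) T_B=(17.1128,-23.3526) sweep=104.8059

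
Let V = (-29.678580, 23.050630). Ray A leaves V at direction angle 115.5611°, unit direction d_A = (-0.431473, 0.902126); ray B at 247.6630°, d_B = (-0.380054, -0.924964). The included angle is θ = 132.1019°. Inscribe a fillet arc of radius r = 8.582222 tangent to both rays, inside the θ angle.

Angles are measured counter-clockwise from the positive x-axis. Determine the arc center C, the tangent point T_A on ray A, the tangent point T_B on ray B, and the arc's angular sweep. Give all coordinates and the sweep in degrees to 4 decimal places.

center=(-39.0656,22.7865) T_A=(-31.3233,26.4895) T_B=(-31.1273,19.5247) sweep=47.8981

bisector direction at 181.6120° = (-0.999604,-0.028132)
center distance |VC| = r/sin(θ/2) = 8.582222/sin(66.0510°) = 9.390697
C = V + |VC|·bis = (-39.0656,22.7865)
T_A = V + ((C−V)·d_A)·d_A = V + 3.8119·d_A = (-31.3233,26.4895)
T_B = V + ((C−V)·d_B)·d_B = V + 3.8119·d_B = (-31.1273,19.5247)
sweep = 180° − θ = 47.8981°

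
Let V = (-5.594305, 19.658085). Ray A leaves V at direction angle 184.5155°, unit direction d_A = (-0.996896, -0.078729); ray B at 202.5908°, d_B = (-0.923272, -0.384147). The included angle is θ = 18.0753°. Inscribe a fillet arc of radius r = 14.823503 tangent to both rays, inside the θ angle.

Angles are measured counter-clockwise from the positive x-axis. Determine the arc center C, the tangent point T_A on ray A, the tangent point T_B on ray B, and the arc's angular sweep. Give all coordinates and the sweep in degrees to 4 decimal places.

center=(-97.3335,-2.4566) T_A=(-98.5006,12.3209) T_B=(-91.6391,-16.1427) sweep=161.9247

bisector direction at 193.5532° = (-0.972153,-0.234347)
center distance |VC| = r/sin(θ/2) = 14.823503/sin(9.0376°) = 94.367053
C = V + |VC|·bis = (-97.3335,-2.4566)
T_A = V + ((C−V)·d_A)·d_A = V + 93.1955·d_A = (-98.5006,12.3209)
T_B = V + ((C−V)·d_B)·d_B = V + 93.1955·d_B = (-91.6391,-16.1427)
sweep = 180° − θ = 161.9247°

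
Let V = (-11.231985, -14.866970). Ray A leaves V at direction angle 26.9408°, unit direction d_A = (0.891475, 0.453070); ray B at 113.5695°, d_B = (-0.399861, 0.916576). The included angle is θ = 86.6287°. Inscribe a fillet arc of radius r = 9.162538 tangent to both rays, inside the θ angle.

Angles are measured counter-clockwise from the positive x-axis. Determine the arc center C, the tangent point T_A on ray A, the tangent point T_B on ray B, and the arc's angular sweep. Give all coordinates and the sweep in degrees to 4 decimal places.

bisector direction at 70.2551° = (0.337832,0.941206)
center distance |VC| = r/sin(θ/2) = 9.162538/sin(43.3143°) = 13.356458
C = V + |VC|·bis = (-6.7197,-2.2958)
T_A = V + ((C−V)·d_A)·d_A = V + 9.7182·d_A = (-2.5685,-10.4640)
T_B = V + ((C−V)·d_B)·d_B = V + 9.7182·d_B = (-15.1179,-5.9595)
sweep = 180° − θ = 93.3713°

center=(-6.7197,-2.2958) T_A=(-2.5685,-10.4640) T_B=(-15.1179,-5.9595) sweep=93.3713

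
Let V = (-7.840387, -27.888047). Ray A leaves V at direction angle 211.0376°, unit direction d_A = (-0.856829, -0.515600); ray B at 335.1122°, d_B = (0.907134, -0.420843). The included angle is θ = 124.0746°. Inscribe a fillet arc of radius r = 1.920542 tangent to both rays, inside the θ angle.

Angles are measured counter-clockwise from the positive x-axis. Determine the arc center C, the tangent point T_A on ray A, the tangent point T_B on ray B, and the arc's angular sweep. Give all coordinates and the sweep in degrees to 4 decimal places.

center=(-7.7237,-30.0593) T_A=(-8.7140,-28.4137) T_B=(-6.9155,-28.3171) sweep=55.9254

bisector direction at 273.0749° = (0.053641,-0.998560)
center distance |VC| = r/sin(θ/2) = 1.920542/sin(62.0373°) = 2.174396
C = V + |VC|·bis = (-7.7237,-30.0593)
T_A = V + ((C−V)·d_A)·d_A = V + 1.0196·d_A = (-8.7140,-28.4137)
T_B = V + ((C−V)·d_B)·d_B = V + 1.0196·d_B = (-6.9155,-28.3171)
sweep = 180° − θ = 55.9254°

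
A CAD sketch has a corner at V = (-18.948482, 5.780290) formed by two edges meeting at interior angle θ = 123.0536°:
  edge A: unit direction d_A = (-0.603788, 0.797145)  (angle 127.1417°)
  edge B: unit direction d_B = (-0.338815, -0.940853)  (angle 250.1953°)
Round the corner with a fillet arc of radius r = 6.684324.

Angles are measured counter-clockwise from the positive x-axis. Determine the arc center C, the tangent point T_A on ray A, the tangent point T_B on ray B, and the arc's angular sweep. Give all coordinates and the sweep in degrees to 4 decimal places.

bisector direction at 188.6685° = (-0.988577,-0.150717)
center distance |VC| = r/sin(θ/2) = 6.684324/sin(61.5268°) = 7.604116
C = V + |VC|·bis = (-26.4657,4.6342)
T_A = V + ((C−V)·d_A)·d_A = V + 3.6252·d_A = (-21.1374,8.6701)
T_B = V + ((C−V)·d_B)·d_B = V + 3.6252·d_B = (-20.1768,2.3695)
sweep = 180° − θ = 56.9464°

center=(-26.4657,4.6342) T_A=(-21.1374,8.6701) T_B=(-20.1768,2.3695) sweep=56.9464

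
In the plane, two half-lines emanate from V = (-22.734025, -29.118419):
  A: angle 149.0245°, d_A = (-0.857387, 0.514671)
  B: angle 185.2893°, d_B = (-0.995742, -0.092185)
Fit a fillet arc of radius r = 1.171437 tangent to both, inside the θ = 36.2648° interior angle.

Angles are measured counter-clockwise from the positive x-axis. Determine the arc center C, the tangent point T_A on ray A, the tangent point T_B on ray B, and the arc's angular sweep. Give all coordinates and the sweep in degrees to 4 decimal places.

bisector direction at 167.1569° = (-0.974982,0.222282)
center distance |VC| = r/sin(θ/2) = 1.171437/sin(18.1324°) = 3.764090
C = V + |VC|·bis = (-26.4039,-28.2817)
T_A = V + ((C−V)·d_A)·d_A = V + 3.5772·d_A = (-25.8010,-27.2774)
T_B = V + ((C−V)·d_B)·d_B = V + 3.5772·d_B = (-26.2960,-29.4482)
sweep = 180° − θ = 143.7352°

center=(-26.4039,-28.2817) T_A=(-25.8010,-27.2774) T_B=(-26.2960,-29.4482) sweep=143.7352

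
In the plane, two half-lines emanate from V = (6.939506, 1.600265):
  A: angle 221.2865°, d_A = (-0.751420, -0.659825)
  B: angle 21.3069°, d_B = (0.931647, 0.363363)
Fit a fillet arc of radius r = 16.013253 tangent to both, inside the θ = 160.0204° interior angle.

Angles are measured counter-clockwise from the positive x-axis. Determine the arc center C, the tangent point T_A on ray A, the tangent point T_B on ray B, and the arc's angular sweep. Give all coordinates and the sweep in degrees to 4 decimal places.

bisector direction at 301.2967° = (0.519470,-0.854489)
center distance |VC| = r/sin(θ/2) = 16.013253/sin(80.0102°) = 16.259773
C = V + |VC|·bis = (15.3860,-12.2935)
T_A = V + ((C−V)·d_A)·d_A = V + 2.8206·d_A = (4.8200,-0.2609)
T_B = V + ((C−V)·d_B)·d_B = V + 2.8206·d_B = (9.5673,2.6252)
sweep = 180° − θ = 19.9796°

center=(15.3860,-12.2935) T_A=(4.8200,-0.2609) T_B=(9.5673,2.6252) sweep=19.9796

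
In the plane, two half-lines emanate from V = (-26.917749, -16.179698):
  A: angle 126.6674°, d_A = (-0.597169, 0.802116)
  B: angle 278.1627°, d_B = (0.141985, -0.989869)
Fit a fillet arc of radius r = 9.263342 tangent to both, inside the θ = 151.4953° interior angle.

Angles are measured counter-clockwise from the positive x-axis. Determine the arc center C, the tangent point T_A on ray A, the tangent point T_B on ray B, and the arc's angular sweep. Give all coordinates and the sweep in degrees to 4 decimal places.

bisector direction at 202.4151° = (-0.924446,-0.381313)
center distance |VC| = r/sin(θ/2) = 9.263342/sin(75.7476°) = 9.557515
C = V + |VC|·bis = (-35.7532,-19.8241)
T_A = V + ((C−V)·d_A)·d_A = V + 2.3530·d_A = (-28.3229,-14.2923)
T_B = V + ((C−V)·d_B)·d_B = V + 2.3530·d_B = (-26.5837,-18.5089)
sweep = 180° − θ = 28.5047°

center=(-35.7532,-19.8241) T_A=(-28.3229,-14.2923) T_B=(-26.5837,-18.5089) sweep=28.5047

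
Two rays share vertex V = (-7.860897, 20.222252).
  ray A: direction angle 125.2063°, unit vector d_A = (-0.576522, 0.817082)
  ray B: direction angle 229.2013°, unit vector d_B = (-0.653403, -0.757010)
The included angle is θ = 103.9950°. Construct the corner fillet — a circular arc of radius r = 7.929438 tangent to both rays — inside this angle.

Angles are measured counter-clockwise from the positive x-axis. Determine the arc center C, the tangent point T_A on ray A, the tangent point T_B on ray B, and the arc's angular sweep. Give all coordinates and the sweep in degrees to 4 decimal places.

center=(-17.9119,20.7132) T_A=(-11.4329,25.2847) T_B=(-11.9092,15.5320) sweep=76.0050

bisector direction at 177.2038° = (-0.998809,0.048784)
center distance |VC| = r/sin(θ/2) = 7.929438/sin(51.9975°) = 10.062944
C = V + |VC|·bis = (-17.9119,20.7132)
T_A = V + ((C−V)·d_A)·d_A = V + 6.1957·d_A = (-11.4329,25.2847)
T_B = V + ((C−V)·d_B)·d_B = V + 6.1957·d_B = (-11.9092,15.5320)
sweep = 180° − θ = 76.0050°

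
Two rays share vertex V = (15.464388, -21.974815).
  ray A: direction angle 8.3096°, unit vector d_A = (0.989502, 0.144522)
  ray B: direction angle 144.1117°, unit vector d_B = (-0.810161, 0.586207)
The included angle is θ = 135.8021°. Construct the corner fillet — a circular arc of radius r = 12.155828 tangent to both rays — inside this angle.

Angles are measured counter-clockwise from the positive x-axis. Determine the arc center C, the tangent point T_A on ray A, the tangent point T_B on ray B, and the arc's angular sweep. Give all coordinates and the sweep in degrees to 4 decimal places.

center=(18.5915,-9.2333) T_A=(20.3483,-21.2615) T_B=(11.4657,-19.0815) sweep=44.1979

bisector direction at 76.2107° = (0.238353,0.971179)
center distance |VC| = r/sin(θ/2) = 12.155828/sin(67.9010°) = 13.119657
C = V + |VC|·bis = (18.5915,-9.2333)
T_A = V + ((C−V)·d_A)·d_A = V + 4.9357·d_A = (20.3483,-21.2615)
T_B = V + ((C−V)·d_B)·d_B = V + 4.9357·d_B = (11.4657,-19.0815)
sweep = 180° − θ = 44.1979°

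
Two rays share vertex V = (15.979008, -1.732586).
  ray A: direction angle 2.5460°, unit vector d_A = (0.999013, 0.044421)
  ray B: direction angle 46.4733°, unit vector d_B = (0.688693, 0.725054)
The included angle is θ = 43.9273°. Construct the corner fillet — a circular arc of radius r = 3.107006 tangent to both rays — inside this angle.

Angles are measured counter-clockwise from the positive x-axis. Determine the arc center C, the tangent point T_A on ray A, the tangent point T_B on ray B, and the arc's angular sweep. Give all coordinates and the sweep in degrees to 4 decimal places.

bisector direction at 24.5096° = (0.909891,0.414846)
center distance |VC| = r/sin(θ/2) = 3.107006/sin(21.9637°) = 8.307096
C = V + |VC|·bis = (23.5376,1.7136)
T_A = V + ((C−V)·d_A)·d_A = V + 7.7042·d_A = (23.6756,-1.3904)
T_B = V + ((C−V)·d_B)·d_B = V + 7.7042·d_B = (21.2848,3.8534)
sweep = 180° − θ = 136.0727°

center=(23.5376,1.7136) T_A=(23.6756,-1.3904) T_B=(21.2848,3.8534) sweep=136.0727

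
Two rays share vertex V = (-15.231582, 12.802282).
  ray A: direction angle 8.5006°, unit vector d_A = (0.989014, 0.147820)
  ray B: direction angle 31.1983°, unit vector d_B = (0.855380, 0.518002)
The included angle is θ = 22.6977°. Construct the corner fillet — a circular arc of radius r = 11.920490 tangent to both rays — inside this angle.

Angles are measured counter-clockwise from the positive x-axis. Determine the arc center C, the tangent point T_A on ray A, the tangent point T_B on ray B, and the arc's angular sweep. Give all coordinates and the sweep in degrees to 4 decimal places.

bisector direction at 19.8495° = (0.940588,0.339550)
center distance |VC| = r/sin(θ/2) = 11.920490/sin(11.3489°) = 60.577094
C = V + |VC|·bis = (41.7465,33.3712)
T_A = V + ((C−V)·d_A)·d_A = V + 59.3926·d_A = (43.5086,21.5817)
T_B = V + ((C−V)·d_B)·d_B = V + 59.3926·d_B = (35.5717,43.5678)
sweep = 180° − θ = 157.3023°

center=(41.7465,33.3712) T_A=(43.5086,21.5817) T_B=(35.5717,43.5678) sweep=157.3023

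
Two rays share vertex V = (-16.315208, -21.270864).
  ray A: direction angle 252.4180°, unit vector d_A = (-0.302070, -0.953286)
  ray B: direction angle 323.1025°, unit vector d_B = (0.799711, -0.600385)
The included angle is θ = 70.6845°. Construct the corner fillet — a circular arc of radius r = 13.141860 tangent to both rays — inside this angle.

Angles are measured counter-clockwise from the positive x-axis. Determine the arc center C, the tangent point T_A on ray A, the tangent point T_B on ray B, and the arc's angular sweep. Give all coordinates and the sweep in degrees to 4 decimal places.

center=(-9.3852,-42.9068) T_A=(-21.9132,-38.9371) T_B=(-1.4950,-32.3972) sweep=109.3155

bisector direction at 287.7602° = (0.305035,-0.952341)
center distance |VC| = r/sin(θ/2) = 13.141860/sin(35.3422°) = 22.718729
C = V + |VC|·bis = (-9.3852,-42.9068)
T_A = V + ((C−V)·d_A)·d_A = V + 18.5319·d_A = (-21.9132,-38.9371)
T_B = V + ((C−V)·d_B)·d_B = V + 18.5319·d_B = (-1.4950,-32.3972)
sweep = 180° − θ = 109.3155°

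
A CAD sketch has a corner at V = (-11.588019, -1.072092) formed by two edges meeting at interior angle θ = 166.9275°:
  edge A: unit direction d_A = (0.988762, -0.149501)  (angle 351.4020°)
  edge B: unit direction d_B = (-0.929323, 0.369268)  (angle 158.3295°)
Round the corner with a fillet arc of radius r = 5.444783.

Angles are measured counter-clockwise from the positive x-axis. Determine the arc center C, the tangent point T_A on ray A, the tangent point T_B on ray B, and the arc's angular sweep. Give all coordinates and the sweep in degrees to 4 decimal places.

bisector direction at 74.8657° = (0.261082,0.965317)
center distance |VC| = r/sin(θ/2) = 5.444783/sin(83.4638°) = 5.480405
C = V + |VC|·bis = (-10.1572,4.2182)
T_A = V + ((C−V)·d_A)·d_A = V + 0.6238·d_A = (-10.9712,-1.1654)
T_B = V + ((C−V)·d_B)·d_B = V + 0.6238·d_B = (-12.1678,-0.8417)
sweep = 180° − θ = 13.0725°

center=(-10.1572,4.2182) T_A=(-10.9712,-1.1654) T_B=(-12.1678,-0.8417) sweep=13.0725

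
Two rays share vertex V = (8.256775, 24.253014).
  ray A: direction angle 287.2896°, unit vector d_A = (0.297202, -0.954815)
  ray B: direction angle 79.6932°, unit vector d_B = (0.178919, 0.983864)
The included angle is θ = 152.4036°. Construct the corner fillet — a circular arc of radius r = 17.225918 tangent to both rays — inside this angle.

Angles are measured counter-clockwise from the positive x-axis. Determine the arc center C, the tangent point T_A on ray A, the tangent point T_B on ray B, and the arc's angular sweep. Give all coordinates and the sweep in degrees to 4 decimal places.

center=(25.9617,25.3332) T_A=(9.5141,20.2137) T_B=(9.0137,28.4153) sweep=27.5964

bisector direction at 3.4914° = (0.998144,0.060899)
center distance |VC| = r/sin(θ/2) = 17.225918/sin(76.2018°) = 17.737799
C = V + |VC|·bis = (25.9617,25.3332)
T_A = V + ((C−V)·d_A)·d_A = V + 4.2305·d_A = (9.5141,20.2137)
T_B = V + ((C−V)·d_B)·d_B = V + 4.2305·d_B = (9.0137,28.4153)
sweep = 180° − θ = 27.5964°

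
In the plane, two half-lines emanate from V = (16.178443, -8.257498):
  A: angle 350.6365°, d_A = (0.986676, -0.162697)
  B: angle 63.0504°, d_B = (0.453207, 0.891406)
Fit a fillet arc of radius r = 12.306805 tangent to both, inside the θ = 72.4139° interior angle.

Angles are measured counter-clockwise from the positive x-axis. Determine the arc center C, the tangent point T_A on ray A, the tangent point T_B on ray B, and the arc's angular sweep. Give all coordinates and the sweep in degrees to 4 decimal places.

bisector direction at 26.8435° = (0.892244,0.451554)
center distance |VC| = r/sin(θ/2) = 12.306805/sin(36.2069°) = 20.834148
C = V + |VC|·bis = (34.7676,1.1503)
T_A = V + ((C−V)·d_A)·d_A = V + 16.8108·d_A = (32.7653,-10.9926)
T_B = V + ((C−V)·d_B)·d_B = V + 16.8108·d_B = (23.7972,6.7278)
sweep = 180° − θ = 107.5861°

center=(34.7676,1.1503) T_A=(32.7653,-10.9926) T_B=(23.7972,6.7278) sweep=107.5861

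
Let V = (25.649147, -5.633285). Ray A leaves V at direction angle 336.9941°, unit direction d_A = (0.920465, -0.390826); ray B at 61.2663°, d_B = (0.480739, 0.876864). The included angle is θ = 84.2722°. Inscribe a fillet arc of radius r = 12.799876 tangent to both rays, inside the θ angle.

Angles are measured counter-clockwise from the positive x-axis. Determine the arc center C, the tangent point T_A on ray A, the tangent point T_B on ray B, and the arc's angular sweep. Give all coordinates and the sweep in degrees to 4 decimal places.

center=(43.6744,0.6192) T_A=(38.6719,-11.1627) T_B=(32.4506,6.7726) sweep=95.7278

bisector direction at 19.1302° = (0.944776,0.327716)
center distance |VC| = r/sin(θ/2) = 12.799876/sin(42.1361°) = 19.078836
C = V + |VC|·bis = (43.6744,0.6192)
T_A = V + ((C−V)·d_A)·d_A = V + 14.1480·d_A = (38.6719,-11.1627)
T_B = V + ((C−V)·d_B)·d_B = V + 14.1480·d_B = (32.4506,6.7726)
sweep = 180° − θ = 95.7278°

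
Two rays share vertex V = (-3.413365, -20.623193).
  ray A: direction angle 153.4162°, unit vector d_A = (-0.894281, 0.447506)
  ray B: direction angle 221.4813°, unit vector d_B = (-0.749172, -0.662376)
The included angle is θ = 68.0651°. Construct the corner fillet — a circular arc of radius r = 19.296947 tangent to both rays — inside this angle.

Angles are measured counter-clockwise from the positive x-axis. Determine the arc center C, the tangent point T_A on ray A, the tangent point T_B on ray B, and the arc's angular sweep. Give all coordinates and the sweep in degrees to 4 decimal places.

center=(-37.6019,-25.0931) T_A=(-28.9664,-7.8362) T_B=(-24.8201,-39.5498) sweep=111.9349

bisector direction at 187.4488° = (-0.991561,-0.129639)
center distance |VC| = r/sin(θ/2) = 19.296947/sin(34.0326°) = 34.479534
C = V + |VC|·bis = (-37.6019,-25.0931)
T_A = V + ((C−V)·d_A)·d_A = V + 28.5739·d_A = (-28.9664,-7.8362)
T_B = V + ((C−V)·d_B)·d_B = V + 28.5739·d_B = (-24.8201,-39.5498)
sweep = 180° − θ = 111.9349°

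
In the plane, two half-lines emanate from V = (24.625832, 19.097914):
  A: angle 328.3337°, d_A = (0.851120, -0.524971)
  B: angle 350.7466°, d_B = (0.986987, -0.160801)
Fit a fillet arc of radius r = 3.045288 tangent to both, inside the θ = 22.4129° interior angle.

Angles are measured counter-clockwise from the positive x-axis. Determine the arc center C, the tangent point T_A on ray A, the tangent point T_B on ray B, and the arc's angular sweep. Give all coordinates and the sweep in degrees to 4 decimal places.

center=(39.3069,13.6206) T_A=(37.7082,11.0287) T_B=(39.7966,16.6263) sweep=157.5871

bisector direction at 339.5402° = (0.936917,-0.349551)
center distance |VC| = r/sin(θ/2) = 3.045288/sin(11.2065°) = 15.669513
C = V + |VC|·bis = (39.3069,13.6206)
T_A = V + ((C−V)·d_A)·d_A = V + 15.3707·d_A = (37.7082,11.0287)
T_B = V + ((C−V)·d_B)·d_B = V + 15.3707·d_B = (39.7966,16.6263)
sweep = 180° − θ = 157.5871°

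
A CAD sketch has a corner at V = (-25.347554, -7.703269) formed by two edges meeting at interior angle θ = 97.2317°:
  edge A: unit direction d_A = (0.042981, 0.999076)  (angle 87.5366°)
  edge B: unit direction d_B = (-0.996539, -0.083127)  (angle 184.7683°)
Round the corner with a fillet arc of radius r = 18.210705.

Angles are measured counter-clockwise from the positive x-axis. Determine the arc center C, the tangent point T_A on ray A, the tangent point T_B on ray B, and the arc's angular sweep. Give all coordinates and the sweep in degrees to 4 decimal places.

center=(-42.8518,9.1106) T_A=(-24.6579,8.3278) T_B=(-41.3380,-9.0371) sweep=82.7683

bisector direction at 136.1524° = (-0.721186,0.692742)
center distance |VC| = r/sin(θ/2) = 18.210705/sin(48.6159°) = 24.271426
C = V + |VC|·bis = (-42.8518,9.1106)
T_A = V + ((C−V)·d_A)·d_A = V + 16.0459·d_A = (-24.6579,8.3278)
T_B = V + ((C−V)·d_B)·d_B = V + 16.0459·d_B = (-41.3380,-9.0371)
sweep = 180° − θ = 82.7683°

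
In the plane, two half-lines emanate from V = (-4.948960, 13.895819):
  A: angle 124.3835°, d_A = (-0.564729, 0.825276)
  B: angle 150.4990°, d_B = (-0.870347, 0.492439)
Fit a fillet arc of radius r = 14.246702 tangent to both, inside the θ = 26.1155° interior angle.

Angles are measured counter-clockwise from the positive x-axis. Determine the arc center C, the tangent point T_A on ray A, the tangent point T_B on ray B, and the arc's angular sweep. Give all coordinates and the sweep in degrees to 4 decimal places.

center=(-51.3959,56.5443) T_A=(-39.6384,64.5898) T_B=(-58.4115,44.1447) sweep=153.8845

bisector direction at 137.4412° = (-0.736584,0.676346)
center distance |VC| = r/sin(θ/2) = 14.246702/sin(13.0578°) = 63.057189
C = V + |VC|·bis = (-51.3959,56.5443)
T_A = V + ((C−V)·d_A)·d_A = V + 61.4267·d_A = (-39.6384,64.5898)
T_B = V + ((C−V)·d_B)·d_B = V + 61.4267·d_B = (-58.4115,44.1447)
sweep = 180° − θ = 153.8845°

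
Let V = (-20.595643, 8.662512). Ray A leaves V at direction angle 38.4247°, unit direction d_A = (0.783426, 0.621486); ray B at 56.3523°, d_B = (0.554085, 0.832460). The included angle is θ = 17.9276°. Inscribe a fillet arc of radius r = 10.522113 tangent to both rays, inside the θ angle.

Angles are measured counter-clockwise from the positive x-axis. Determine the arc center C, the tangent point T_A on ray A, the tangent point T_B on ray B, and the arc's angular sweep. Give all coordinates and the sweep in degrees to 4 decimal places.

center=(25.1248,58.3631) T_A=(31.6641,50.1198) T_B=(16.3656,64.1932) sweep=162.0724

bisector direction at 47.3885° = (0.677024,0.735961)
center distance |VC| = r/sin(θ/2) = 10.522113/sin(8.9638°) = 67.531518
C = V + |VC|·bis = (25.1248,58.3631)
T_A = V + ((C−V)·d_A)·d_A = V + 66.7068·d_A = (31.6641,50.1198)
T_B = V + ((C−V)·d_B)·d_B = V + 66.7068·d_B = (16.3656,64.1932)
sweep = 180° − θ = 162.0724°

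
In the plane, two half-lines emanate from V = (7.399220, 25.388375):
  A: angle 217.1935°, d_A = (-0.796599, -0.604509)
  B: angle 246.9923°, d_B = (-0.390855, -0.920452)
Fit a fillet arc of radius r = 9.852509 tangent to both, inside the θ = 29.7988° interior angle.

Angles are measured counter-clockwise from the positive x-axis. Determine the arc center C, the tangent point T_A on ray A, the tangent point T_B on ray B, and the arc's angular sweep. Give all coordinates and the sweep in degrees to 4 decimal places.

center=(-16.1429,-4.8451) T_A=(-22.0988,3.0034) T_B=(-7.0741,-8.6960) sweep=150.2012

bisector direction at 232.0929° = (-0.614383,-0.789008)
center distance |VC| = r/sin(θ/2) = 9.852509/sin(14.8994°) = 38.318320
C = V + |VC|·bis = (-16.1429,-4.8451)
T_A = V + ((C−V)·d_A)·d_A = V + 37.0300·d_A = (-22.0988,3.0034)
T_B = V + ((C−V)·d_B)·d_B = V + 37.0300·d_B = (-7.0741,-8.6960)
sweep = 180° − θ = 150.2012°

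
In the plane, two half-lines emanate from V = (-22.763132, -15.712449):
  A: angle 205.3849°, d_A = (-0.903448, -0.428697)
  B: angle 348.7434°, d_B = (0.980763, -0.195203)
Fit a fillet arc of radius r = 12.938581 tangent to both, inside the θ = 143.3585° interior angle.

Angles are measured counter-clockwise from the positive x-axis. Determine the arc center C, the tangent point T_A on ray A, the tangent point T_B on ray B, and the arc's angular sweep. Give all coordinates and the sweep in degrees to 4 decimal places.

center=(-21.0870,-29.2384) T_A=(-26.6337,-17.5491) T_B=(-18.5613,-16.5487) sweep=36.6415

bisector direction at 277.0641° = (0.122981,-0.992409)
center distance |VC| = r/sin(θ/2) = 12.938581/sin(71.6792°) = 13.629434
C = V + |VC|·bis = (-21.0870,-29.2384)
T_A = V + ((C−V)·d_A)·d_A = V + 4.2842·d_A = (-26.6337,-17.5491)
T_B = V + ((C−V)·d_B)·d_B = V + 4.2842·d_B = (-18.5613,-16.5487)
sweep = 180° − θ = 36.6415°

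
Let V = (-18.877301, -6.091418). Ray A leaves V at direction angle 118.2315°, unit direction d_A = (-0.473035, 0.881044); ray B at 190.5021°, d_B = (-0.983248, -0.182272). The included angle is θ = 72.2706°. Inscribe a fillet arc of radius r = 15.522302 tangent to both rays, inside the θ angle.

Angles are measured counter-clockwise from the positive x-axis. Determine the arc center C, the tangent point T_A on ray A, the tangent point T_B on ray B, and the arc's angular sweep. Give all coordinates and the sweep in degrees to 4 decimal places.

center=(-42.6093,5.2960) T_A=(-28.9335,12.6386) T_B=(-39.7800,-9.9663) sweep=107.7294

bisector direction at 154.3668° = (-0.901582,0.432608)
center distance |VC| = r/sin(θ/2) = 15.522302/sin(36.1353°) = 26.322636
C = V + |VC|·bis = (-42.6093,5.2960)
T_A = V + ((C−V)·d_A)·d_A = V + 21.2589·d_A = (-28.9335,12.6386)
T_B = V + ((C−V)·d_B)·d_B = V + 21.2589·d_B = (-39.7800,-9.9663)
sweep = 180° − θ = 107.7294°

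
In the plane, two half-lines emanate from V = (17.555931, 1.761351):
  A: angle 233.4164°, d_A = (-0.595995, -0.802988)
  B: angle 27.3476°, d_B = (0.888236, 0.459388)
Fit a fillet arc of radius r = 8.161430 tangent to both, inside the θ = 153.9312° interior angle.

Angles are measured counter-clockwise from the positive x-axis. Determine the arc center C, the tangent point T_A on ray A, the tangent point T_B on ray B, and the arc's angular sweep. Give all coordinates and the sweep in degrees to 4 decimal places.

bisector direction at 310.3820° = (0.647881,-0.761742)
center distance |VC| = r/sin(θ/2) = 8.161430/sin(76.9656°) = 8.377272
C = V + |VC|·bis = (22.9834,-4.6200)
T_A = V + ((C−V)·d_A)·d_A = V + 1.8894·d_A = (16.4299,0.2442)
T_B = V + ((C−V)·d_B)·d_B = V + 1.8894·d_B = (19.2341,2.6293)
sweep = 180° − θ = 26.0688°

center=(22.9834,-4.6200) T_A=(16.4299,0.2442) T_B=(19.2341,2.6293) sweep=26.0688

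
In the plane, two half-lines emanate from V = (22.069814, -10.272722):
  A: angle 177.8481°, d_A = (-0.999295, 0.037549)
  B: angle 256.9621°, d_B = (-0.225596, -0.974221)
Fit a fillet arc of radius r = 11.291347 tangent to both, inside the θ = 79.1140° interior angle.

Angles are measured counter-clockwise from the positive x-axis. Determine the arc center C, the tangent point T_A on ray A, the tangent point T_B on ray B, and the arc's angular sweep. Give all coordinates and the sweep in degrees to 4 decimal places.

bisector direction at 217.4051° = (-0.794361,-0.607447)
center distance |VC| = r/sin(θ/2) = 11.291347/sin(39.5570°) = 17.730118
C = V + |VC|·bis = (7.9857,-21.0428)
T_A = V + ((C−V)·d_A)·d_A = V + 13.6698·d_A = (8.4097,-9.7594)
T_B = V + ((C−V)·d_B)·d_B = V + 13.6698·d_B = (18.9860,-23.5901)
sweep = 180° − θ = 100.8860°

center=(7.9857,-21.0428) T_A=(8.4097,-9.7594) T_B=(18.9860,-23.5901) sweep=100.8860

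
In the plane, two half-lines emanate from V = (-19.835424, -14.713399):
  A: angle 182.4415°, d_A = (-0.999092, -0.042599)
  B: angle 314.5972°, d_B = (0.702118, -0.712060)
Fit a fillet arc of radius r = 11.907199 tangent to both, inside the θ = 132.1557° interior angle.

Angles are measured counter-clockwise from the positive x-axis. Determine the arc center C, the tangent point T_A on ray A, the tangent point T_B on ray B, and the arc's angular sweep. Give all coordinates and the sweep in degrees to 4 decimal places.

center=(-24.6054,-26.8348) T_A=(-25.1127,-14.9384) T_B=(-16.1268,-18.4745) sweep=47.8443

bisector direction at 248.5193° = (-0.366187,-0.930541)
center distance |VC| = r/sin(θ/2) = 11.907199/sin(66.0778°) = 13.026184
C = V + |VC|·bis = (-24.6054,-26.8348)
T_A = V + ((C−V)·d_A)·d_A = V + 5.2821·d_A = (-25.1127,-14.9384)
T_B = V + ((C−V)·d_B)·d_B = V + 5.2821·d_B = (-16.1268,-18.4745)
sweep = 180° − θ = 47.8443°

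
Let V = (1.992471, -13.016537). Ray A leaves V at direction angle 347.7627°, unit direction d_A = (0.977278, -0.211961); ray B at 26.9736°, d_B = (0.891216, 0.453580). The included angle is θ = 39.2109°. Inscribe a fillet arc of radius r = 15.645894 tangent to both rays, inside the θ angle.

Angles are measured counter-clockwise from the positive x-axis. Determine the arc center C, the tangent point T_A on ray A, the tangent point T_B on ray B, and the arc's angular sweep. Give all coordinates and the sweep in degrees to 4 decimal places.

bisector direction at 7.3681° = (0.991743,0.128244)
center distance |VC| = r/sin(θ/2) = 15.645894/sin(19.6055°) = 46.628834
C = V + |VC|·bis = (48.2363,-7.0367)
T_A = V + ((C−V)·d_A)·d_A = V + 43.9256·d_A = (44.9200,-22.3270)
T_B = V + ((C−V)·d_B)·d_B = V + 43.9256·d_B = (41.1396,6.9072)
sweep = 180° − θ = 140.7891°

center=(48.2363,-7.0367) T_A=(44.9200,-22.3270) T_B=(41.1396,6.9072) sweep=140.7891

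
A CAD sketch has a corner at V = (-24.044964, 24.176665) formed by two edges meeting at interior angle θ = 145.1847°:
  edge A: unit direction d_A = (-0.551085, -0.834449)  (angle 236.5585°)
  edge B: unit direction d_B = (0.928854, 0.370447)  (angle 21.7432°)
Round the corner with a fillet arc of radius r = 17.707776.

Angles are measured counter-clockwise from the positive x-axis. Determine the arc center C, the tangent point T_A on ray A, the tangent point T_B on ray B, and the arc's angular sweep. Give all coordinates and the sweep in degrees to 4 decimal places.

center=(-12.3283,9.7854) T_A=(-27.1045,19.5439) T_B=(-18.8881,26.2333) sweep=34.8153

bisector direction at 309.1508° = (0.631364,-0.775486)
center distance |VC| = r/sin(θ/2) = 17.707776/sin(72.5923°) = 18.557712
C = V + |VC|·bis = (-12.3283,9.7854)
T_A = V + ((C−V)·d_A)·d_A = V + 5.5519·d_A = (-27.1045,19.5439)
T_B = V + ((C−V)·d_B)·d_B = V + 5.5519·d_B = (-18.8881,26.2333)
sweep = 180° − θ = 34.8153°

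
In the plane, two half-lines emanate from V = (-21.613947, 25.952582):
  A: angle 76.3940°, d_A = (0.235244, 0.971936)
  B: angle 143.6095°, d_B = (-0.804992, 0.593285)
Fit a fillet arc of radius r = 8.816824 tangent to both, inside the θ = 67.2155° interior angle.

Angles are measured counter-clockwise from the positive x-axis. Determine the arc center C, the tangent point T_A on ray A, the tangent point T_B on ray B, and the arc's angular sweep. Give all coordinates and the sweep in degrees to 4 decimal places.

bisector direction at 110.0018° = (-0.342049,0.939682)
center distance |VC| = r/sin(θ/2) = 8.816824/sin(33.6078°) = 15.929100
C = V + |VC|·bis = (-27.0625,40.9209)
T_A = V + ((C−V)·d_A)·d_A = V + 13.2665·d_A = (-18.4931,38.8468)
T_B = V + ((C−V)·d_B)·d_B = V + 13.2665·d_B = (-32.2934,33.8234)
sweep = 180° − θ = 112.7845°

center=(-27.0625,40.9209) T_A=(-18.4931,38.8468) T_B=(-32.2934,33.8234) sweep=112.7845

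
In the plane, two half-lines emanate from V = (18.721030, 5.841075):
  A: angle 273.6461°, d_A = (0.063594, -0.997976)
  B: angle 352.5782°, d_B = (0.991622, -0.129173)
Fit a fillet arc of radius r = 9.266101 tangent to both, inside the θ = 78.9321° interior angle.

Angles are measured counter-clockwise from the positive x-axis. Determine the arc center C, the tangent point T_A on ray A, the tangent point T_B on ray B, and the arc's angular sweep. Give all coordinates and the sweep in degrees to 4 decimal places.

bisector direction at 313.1121° = (0.683429,-0.730017)
center distance |VC| = r/sin(θ/2) = 9.266101/sin(39.4661°) = 14.578031
C = V + |VC|·bis = (28.6841,-4.8011)
T_A = V + ((C−V)·d_A)·d_A = V + 11.2543·d_A = (19.4367,-5.3904)
T_B = V + ((C−V)·d_B)·d_B = V + 11.2543·d_B = (29.8810,4.3873)
sweep = 180° − θ = 101.0679°

center=(28.6841,-4.8011) T_A=(19.4367,-5.3904) T_B=(29.8810,4.3873) sweep=101.0679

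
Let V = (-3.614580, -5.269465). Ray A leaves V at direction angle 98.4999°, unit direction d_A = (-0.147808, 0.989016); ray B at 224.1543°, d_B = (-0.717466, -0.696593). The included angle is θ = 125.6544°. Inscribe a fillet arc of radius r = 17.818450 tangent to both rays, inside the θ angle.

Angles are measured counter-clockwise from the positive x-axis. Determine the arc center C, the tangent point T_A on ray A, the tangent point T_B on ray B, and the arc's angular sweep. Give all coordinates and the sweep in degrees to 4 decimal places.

bisector direction at 161.3271° = (-0.947362,0.320165)
center distance |VC| = r/sin(θ/2) = 17.818450/sin(62.8272°) = 20.028983
C = V + |VC|·bis = (-22.5893,1.1431)
T_A = V + ((C−V)·d_A)·d_A = V + 9.1467·d_A = (-4.9665,3.7768)
T_B = V + ((C−V)·d_B)·d_B = V + 9.1467·d_B = (-10.1771,-11.6410)
sweep = 180° − θ = 54.3456°

center=(-22.5893,1.1431) T_A=(-4.9665,3.7768) T_B=(-10.1771,-11.6410) sweep=54.3456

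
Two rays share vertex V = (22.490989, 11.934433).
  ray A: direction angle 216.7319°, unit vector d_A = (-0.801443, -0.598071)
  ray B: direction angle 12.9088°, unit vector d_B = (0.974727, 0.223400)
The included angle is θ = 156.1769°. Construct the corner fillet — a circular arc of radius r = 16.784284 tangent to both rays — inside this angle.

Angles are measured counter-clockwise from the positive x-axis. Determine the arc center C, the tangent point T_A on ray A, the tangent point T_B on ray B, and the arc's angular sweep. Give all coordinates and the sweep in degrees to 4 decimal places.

bisector direction at 294.8204° = (0.419774,-0.907628)
center distance |VC| = r/sin(θ/2) = 16.784284/sin(78.0884°) = 17.153647
C = V + |VC|·bis = (29.6917,-3.6347)
T_A = V + ((C−V)·d_A)·d_A = V + 3.5405·d_A = (19.6535,9.8169)
T_B = V + ((C−V)·d_B)·d_B = V + 3.5405·d_B = (25.9420,12.7254)
sweep = 180° − θ = 23.8231°

center=(29.6917,-3.6347) T_A=(19.6535,9.8169) T_B=(25.9420,12.7254) sweep=23.8231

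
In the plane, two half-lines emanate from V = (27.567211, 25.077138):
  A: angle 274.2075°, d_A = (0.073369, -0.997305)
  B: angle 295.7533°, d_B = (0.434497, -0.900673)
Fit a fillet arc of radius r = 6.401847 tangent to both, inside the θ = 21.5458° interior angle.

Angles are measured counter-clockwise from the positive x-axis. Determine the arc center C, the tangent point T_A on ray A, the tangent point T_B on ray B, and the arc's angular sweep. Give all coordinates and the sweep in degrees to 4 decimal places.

bisector direction at 284.9804° = (0.258489,-0.966014)
center distance |VC| = r/sin(θ/2) = 6.401847/sin(10.7729°) = 34.249735
C = V + |VC|·bis = (36.4204,-8.0086)
T_A = V + ((C−V)·d_A)·d_A = V + 33.6461·d_A = (30.0358,-8.4783)
T_B = V + ((C−V)·d_B)·d_B = V + 33.6461·d_B = (42.1863,-5.2270)
sweep = 180° − θ = 158.4542°

center=(36.4204,-8.0086) T_A=(30.0358,-8.4783) T_B=(42.1863,-5.2270) sweep=158.4542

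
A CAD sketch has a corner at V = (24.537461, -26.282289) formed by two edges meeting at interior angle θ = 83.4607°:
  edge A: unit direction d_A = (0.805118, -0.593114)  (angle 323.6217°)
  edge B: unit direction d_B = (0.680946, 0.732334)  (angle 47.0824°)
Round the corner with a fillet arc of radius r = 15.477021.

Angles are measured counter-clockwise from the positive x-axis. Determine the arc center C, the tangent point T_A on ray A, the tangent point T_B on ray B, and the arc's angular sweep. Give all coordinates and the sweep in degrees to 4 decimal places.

center=(47.6879,-24.1135) T_A=(38.5083,-36.5743) T_B=(36.3536,-13.5745) sweep=96.5393

bisector direction at 5.3520° = (0.995640,0.093275)
center distance |VC| = r/sin(θ/2) = 15.477021/sin(41.7304°) = 23.251836
C = V + |VC|·bis = (47.6879,-24.1135)
T_A = V + ((C−V)·d_A)·d_A = V + 17.3525·d_A = (38.5083,-36.5743)
T_B = V + ((C−V)·d_B)·d_B = V + 17.3525·d_B = (36.3536,-13.5745)
sweep = 180° − θ = 96.5393°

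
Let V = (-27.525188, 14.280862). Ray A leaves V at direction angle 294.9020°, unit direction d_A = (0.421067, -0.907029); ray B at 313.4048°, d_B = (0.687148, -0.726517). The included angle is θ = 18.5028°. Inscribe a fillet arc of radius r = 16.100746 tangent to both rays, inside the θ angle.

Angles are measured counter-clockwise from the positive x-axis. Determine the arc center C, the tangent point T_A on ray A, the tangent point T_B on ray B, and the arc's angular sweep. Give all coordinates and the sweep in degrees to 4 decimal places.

center=(28.6999,-68.5968) T_A=(14.0961,-75.3763) T_B=(40.3974,-57.5332) sweep=161.4972

bisector direction at 304.1534° = (0.561411,-0.827537)
center distance |VC| = r/sin(θ/2) = 16.100746/sin(9.2514°) = 100.149768
C = V + |VC|·bis = (28.6999,-68.5968)
T_A = V + ((C−V)·d_A)·d_A = V + 98.8471·d_A = (14.0961,-75.3763)
T_B = V + ((C−V)·d_B)·d_B = V + 98.8471·d_B = (40.3974,-57.5332)
sweep = 180° − θ = 161.4972°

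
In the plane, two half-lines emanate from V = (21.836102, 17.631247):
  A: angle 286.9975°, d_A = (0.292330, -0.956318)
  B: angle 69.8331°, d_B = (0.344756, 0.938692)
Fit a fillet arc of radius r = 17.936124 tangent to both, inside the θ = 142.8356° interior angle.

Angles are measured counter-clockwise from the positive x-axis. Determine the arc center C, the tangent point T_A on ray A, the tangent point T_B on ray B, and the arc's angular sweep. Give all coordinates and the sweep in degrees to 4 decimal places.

center=(40.7515,17.1079) T_A=(23.5988,11.8647) T_B=(23.9150,23.2915) sweep=37.1644

bisector direction at 358.4153° = (0.999618,-0.027655)
center distance |VC| = r/sin(θ/2) = 17.936124/sin(71.4178°) = 18.922608
C = V + |VC|·bis = (40.7515,17.1079)
T_A = V + ((C−V)·d_A)·d_A = V + 6.0300·d_A = (23.5988,11.8647)
T_B = V + ((C−V)·d_B)·d_B = V + 6.0300·d_B = (23.9150,23.2915)
sweep = 180° − θ = 37.1644°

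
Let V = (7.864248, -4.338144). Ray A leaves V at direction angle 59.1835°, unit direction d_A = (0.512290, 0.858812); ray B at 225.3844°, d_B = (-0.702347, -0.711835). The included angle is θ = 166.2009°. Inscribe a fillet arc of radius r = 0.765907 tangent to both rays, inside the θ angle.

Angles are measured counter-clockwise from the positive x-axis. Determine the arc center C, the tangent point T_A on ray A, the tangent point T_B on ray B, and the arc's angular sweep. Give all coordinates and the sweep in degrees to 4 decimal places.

center=(7.2540,-3.8662) T_A=(7.9117,-4.2586) T_B=(7.7992,-4.4041) sweep=13.7991

bisector direction at 142.2840° = (-0.791052,0.611749)
center distance |VC| = r/sin(θ/2) = 0.765907/sin(83.1004°) = 0.771494
C = V + |VC|·bis = (7.2540,-3.8662)
T_A = V + ((C−V)·d_A)·d_A = V + 0.0927·d_A = (7.9117,-4.2586)
T_B = V + ((C−V)·d_B)·d_B = V + 0.0927·d_B = (7.7992,-4.4041)
sweep = 180° − θ = 13.7991°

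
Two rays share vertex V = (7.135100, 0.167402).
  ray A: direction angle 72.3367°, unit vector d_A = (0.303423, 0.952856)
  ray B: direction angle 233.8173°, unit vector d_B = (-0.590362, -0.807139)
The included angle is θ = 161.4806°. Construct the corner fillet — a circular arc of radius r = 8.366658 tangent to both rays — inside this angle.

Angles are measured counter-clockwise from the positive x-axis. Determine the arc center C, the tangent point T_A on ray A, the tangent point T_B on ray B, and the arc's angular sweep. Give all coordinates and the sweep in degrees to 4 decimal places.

bisector direction at 153.0770° = (-0.891616,0.452793)
center distance |VC| = r/sin(θ/2) = 8.366658/sin(80.7403°) = 8.477122
C = V + |VC|·bis = (-0.4232,4.0058)
T_A = V + ((C−V)·d_A)·d_A = V + 1.3641·d_A = (7.5490,1.4671)
T_B = V + ((C−V)·d_B)·d_B = V + 1.3641·d_B = (6.3298,-0.9336)
sweep = 180° − θ = 18.5194°

center=(-0.4232,4.0058) T_A=(7.5490,1.4671) T_B=(6.3298,-0.9336) sweep=18.5194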